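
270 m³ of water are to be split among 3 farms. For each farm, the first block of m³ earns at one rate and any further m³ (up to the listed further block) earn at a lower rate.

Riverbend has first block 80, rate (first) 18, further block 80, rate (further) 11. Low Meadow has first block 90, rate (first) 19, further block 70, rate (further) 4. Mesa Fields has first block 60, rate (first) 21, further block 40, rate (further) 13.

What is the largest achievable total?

4930

Treat each block as its own option and order by rate: Mesa Fields/first 21 > Low Meadow/first 19 > Riverbend/first 18 > Mesa Fields/second 13 > Riverbend/second 11 > Low Meadow/second 4.
Mesa Fields first at 21: fill all 60 — 210 left.
Low Meadow/first (19): +90 — 120 left.
Fill Riverbend first block (80 at 18) — 40 left.
Fill Mesa Fields second block (40 at 13) — 0 left.
Total = 21×60 + 19×90 + 18×80 + 13×40 = 4930.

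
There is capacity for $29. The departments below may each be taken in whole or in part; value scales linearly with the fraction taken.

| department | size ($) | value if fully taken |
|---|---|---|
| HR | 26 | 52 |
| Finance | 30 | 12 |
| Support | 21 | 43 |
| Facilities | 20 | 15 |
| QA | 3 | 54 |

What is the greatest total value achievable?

Best value per unit of size first: QA 54/3≈18, Support 43/21≈2.05, HR 52/26≈2, Facilities 15/20≈0.75, Finance 12/30≈0.4.
Take all of QA (3 $, value 54) ; 26 $ left.
Support: take in full, 21 $ for value 43 ; 5 left.
5 $ left: a 5/26 share of HR gives 52×5/26 = 10.
Total value = 107.

107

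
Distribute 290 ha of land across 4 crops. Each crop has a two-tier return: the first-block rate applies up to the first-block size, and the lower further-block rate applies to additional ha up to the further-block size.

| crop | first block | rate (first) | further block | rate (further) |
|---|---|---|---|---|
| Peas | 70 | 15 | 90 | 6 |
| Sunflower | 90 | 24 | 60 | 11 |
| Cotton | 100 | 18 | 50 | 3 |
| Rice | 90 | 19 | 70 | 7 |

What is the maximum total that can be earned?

5820

Rank every tier by rate: Sunflower/tier1 24 > Rice/tier1 19 > Cotton/tier1 18 > Peas/tier1 15 > Sunflower/tier2 11 > Rice/tier2 7 > Peas/tier2 6 > Cotton/tier2 3.
Fill Sunflower tier1 block (90 at 24) ; 200 left.
Rice tier1 at 19: fill all 90 ; 110 left.
Cotton/tier1 (18): +100 ; 10 left.
Peas tier1 at 15: only 10 left, fill 10.
Total = 24×90 + 19×90 + 18×100 + 15×10 = 5820.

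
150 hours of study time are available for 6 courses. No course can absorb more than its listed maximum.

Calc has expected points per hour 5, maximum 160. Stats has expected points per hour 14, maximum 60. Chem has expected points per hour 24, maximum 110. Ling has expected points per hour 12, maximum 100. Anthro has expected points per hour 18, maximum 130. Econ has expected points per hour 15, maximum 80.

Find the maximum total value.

3360

Rank by expected points per hour: Chem 24 > Anthro 18 > Econ 15 > Stats 14 > Ling 12 > Calc 5.
Give Chem 110 to hit its cap of 110 → 40 left.
Only 40 left; Anthro takes them to reach 40.
Total = 24×110 + 18×40 = 3360.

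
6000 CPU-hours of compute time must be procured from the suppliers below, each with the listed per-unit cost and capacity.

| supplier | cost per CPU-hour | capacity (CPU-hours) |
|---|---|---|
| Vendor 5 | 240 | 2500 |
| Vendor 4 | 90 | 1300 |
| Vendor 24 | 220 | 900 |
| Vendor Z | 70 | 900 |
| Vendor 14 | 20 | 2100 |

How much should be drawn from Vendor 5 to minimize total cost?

800

Cheapest first:
Take 2100 from Vendor 14 at 20 ; need 3900 more.
Vendor Z (70): use full 900 ; 3000 CPU-hours to go.
Vendor 4 at 90: take all 1300 CPU-hours ; 1700 still needed.
Take 900 from Vendor 24 at 220 ; need 800 more.
Vendor 5 at 240: take 800 of its 2500 ; requirement met.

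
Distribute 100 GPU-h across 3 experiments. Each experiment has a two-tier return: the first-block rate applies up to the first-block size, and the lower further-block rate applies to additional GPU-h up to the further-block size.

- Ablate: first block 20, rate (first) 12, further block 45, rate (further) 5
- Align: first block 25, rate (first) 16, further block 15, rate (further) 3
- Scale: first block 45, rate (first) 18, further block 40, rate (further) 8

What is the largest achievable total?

1530

Rank every tier by rate: Scale/tier1 18 > Align/tier1 16 > Ablate/tier1 12 > Scale/tier2 8 > Ablate/tier2 5 > Align/tier2 3.
Scale tier1 at 18: fill all 45 — 55 left.
Align tier1 at 16: fill all 25 — 30 left.
Ablate/tier1 (12): +20 — 10 left.
Scale/tier2: +10 of 40 at 8; pool empty.
Total = 18×45 + 16×25 + 12×20 + 8×10 = 1530.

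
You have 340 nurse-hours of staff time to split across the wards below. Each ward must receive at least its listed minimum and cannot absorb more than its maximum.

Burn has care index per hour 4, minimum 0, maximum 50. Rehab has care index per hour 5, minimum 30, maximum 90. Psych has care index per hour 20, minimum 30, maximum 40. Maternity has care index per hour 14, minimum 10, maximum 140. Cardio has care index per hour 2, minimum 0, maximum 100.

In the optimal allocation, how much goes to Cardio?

20

Meeting every minimum uses 0+30+30+10+0 = 70 nurse-hours, leaving 270.
Highest care index per hour first: Psych 20 > Maternity 14 > Rehab 5 > Burn 4 > Cardio 2.
Psych takes 10 more to reach its cap of 40 — 260 left.
Give Maternity 130 more to hit its cap of 140 — 130 left.
Rehab takes 60 more to reach its cap of 90 — 70 left.
Burn: +50 to 50 (cap) — 20 left.
Only 20 left; Cardio takes them to reach 20.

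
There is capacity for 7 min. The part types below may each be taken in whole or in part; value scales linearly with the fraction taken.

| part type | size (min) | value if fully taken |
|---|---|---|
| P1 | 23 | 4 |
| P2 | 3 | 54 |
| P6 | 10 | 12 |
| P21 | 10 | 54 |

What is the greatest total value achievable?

Best value per unit of size first: P2 54/3≈18, P21 54/10≈5.4, P6 12/10≈1.2, P1 4/23≈0.174.
All 3 min of P2 fit (value 54) ; 4 remain.
Fill the last 4 min with part of P21: 4/10 of it earns 21.6.
Total value = 75.6.

75.6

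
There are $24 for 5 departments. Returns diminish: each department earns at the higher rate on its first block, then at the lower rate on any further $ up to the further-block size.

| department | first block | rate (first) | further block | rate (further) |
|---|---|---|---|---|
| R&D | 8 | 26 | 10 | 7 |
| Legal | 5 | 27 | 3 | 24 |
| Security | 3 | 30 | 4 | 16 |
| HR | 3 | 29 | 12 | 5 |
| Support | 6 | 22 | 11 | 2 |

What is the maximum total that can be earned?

636

Order all 10 blocks by rate: Security/first 30 > HR/first 29 > Legal/first 27 > R&D/first 26 > Legal/second 24 > Support/first 22 > Security/second 16 > R&D/second 7 > HR/second 5 > Support/second 2.
Security/first (30): +3 — 21 left.
HR first at 29: fill all 3 — 18 left.
Legal first at 27: fill all 5 — 13 left.
R&D/first (26): +8 — 5 left.
Fill Legal second block (3 at 24) — 2 left.
Support/first: +2 of 6 at 22; pool empty.
Total = 30×3 + 29×3 + 27×5 + 26×8 + 24×3 + 22×2 = 636.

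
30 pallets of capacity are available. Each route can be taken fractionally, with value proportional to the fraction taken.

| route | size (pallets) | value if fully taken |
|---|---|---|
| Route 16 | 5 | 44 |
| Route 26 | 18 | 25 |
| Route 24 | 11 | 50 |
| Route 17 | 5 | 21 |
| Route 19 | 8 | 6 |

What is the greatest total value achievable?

Sort by value density: Route 16 44/5≈8.8, Route 24 50/11≈4.55, Route 17 21/5≈4.2, Route 26 25/18≈1.39, Route 19 6/8≈0.75.
Take all of Route 16 (5 pallets, value 44) → 25 pallets left.
Route 24: take in full, 11 pallets for value 50 → 14 left.
Route 17: take in full, 5 pallets for value 21 → 9 left.
Only 9 pallets remain; take 9/18 of Route 26 for value 25×9/18 = 12.5.
Total value = 127.5.

127.5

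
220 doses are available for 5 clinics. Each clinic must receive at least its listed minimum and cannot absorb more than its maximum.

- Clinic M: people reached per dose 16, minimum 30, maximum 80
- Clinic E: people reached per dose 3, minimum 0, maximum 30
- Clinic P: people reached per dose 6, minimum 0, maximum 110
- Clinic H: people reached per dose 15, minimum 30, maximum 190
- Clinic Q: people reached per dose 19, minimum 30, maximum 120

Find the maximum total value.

3850

Meeting every minimum uses 30+0+0+30+30 = 90 doses, leaving 130.
Highest people reached per dose first: Clinic Q 19 > Clinic M 16 > Clinic H 15 > Clinic P 6 > Clinic E 3.
Clinic Q: +90 to 120 (cap) → 40 left.
Clinic M: +40 (room for 50) → 70. Pool exhausted.
Total = 16×70 + 15×30 + 19×120 = 3850.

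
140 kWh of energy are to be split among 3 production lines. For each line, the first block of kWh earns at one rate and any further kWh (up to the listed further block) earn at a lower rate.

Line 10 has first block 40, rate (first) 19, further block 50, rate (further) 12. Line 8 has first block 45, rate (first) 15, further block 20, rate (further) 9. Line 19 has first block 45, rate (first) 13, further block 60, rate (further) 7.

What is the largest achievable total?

Rank every tier by rate: Line 10/tier1 19 > Line 8/tier1 15 > Line 19/tier1 13 > Line 10/tier2 12 > Line 8/tier2 9 > Line 19/tier2 7.
Fill Line 10 tier1 block (40 at 19) ; 100 left.
Line 8 tier1 at 15: fill all 45 ; 55 left.
Fill Line 19 tier1 block (45 at 13) ; 10 left.
Line 10/tier2: +10 of 50 at 12; pool empty.
Total = 19×40 + 15×45 + 13×45 + 12×10 = 2140.

2140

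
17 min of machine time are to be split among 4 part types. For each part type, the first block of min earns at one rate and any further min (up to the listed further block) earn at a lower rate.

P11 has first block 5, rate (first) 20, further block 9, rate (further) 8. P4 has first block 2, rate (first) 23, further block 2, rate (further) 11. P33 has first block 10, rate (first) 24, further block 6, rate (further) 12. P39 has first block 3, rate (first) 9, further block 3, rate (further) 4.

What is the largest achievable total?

386

Order all 8 blocks by rate: P33/tier1 24 > P4/tier1 23 > P11/tier1 20 > P33/tier2 12 > P4/tier2 11 > P39/tier1 9 > P11/tier2 8 > P39/tier2 4.
P33/tier1 (24): +10 ; 7 left.
Fill P4 tier1 block (2 at 23) ; 5 left.
P11 tier1 at 20: fill all 5 ; 0 left.
Total = 24×10 + 23×2 + 20×5 = 386.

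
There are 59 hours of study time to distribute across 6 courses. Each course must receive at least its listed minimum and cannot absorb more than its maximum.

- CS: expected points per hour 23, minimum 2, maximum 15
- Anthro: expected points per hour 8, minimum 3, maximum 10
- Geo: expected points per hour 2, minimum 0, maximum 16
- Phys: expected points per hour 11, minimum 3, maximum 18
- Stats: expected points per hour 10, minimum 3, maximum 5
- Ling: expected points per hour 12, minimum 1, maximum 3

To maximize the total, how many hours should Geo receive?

8

Meeting every minimum uses 2+3+0+3+3+1 = 12 hours, leaving 47.
Rank by expected points per hour: CS 23 > Ling 12 > Phys 11 > Stats 10 > Anthro 8 > Geo 2.
CS: +13 to 15 (cap) → 34 left.
Ling takes 2 more to reach its cap of 3 → 32 left.
Give Phys 15 more to hit its cap of 18 → 17 left.
Stats takes 2 more to reach its cap of 5 → 15 left.
Anthro takes 7 more to reach its cap of 10 → 8 left.
Geo: +8 (room for 16) → 8. Pool exhausted.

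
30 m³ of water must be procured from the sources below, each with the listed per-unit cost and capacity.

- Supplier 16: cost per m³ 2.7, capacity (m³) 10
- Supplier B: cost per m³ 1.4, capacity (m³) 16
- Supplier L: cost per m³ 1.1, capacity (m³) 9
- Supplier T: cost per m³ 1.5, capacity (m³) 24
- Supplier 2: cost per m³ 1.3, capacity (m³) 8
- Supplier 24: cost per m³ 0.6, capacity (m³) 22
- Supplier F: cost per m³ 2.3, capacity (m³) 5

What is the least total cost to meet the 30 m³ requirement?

Fill from the cheapest source first.
Supplier 24 at 0.6: take all 22 m³ ; 8 still needed.
Take 8 from Supplier L at 1.1 to finish.
Supplier 2, Supplier B, Supplier T, Supplier F, Supplier 16: unused.
Cost = 22×0.6 + 8×1.1 = 22.

22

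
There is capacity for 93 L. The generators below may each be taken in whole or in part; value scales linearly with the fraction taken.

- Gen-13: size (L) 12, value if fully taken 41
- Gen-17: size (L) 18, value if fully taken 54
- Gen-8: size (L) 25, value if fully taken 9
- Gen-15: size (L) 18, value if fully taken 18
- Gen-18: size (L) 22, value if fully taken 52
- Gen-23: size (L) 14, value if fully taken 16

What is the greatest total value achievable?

184.24

Best value per unit of size first: Gen-13 41/12≈3.42, Gen-17 54/18≈3, Gen-18 52/22≈2.36, Gen-23 16/14≈1.14, Gen-15 18/18≈1, Gen-8 9/25≈0.36.
Take all of Gen-13 (12 L, value 41) ; 81 L left.
All 18 L of Gen-17 fit (value 54) ; 63 remain.
Gen-18: take in full, 22 L for value 52 ; 41 left.
Gen-23: take in full, 14 L for value 16 ; 27 left.
All 18 L of Gen-15 fit (value 18) ; 9 remain.
9 L left: a 9/25 share of Gen-8 gives 9×9/25 = 3.24.
Total value = 184.24.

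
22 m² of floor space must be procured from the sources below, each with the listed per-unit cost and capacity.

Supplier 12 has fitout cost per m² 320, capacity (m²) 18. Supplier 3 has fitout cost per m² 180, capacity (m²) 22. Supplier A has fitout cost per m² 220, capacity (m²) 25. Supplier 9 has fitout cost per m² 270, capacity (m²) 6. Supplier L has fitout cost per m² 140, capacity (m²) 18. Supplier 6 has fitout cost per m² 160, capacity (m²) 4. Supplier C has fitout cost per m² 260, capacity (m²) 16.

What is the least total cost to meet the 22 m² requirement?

Fill from the cheapest source first.
Supplier L (140): use full 18 — 4 m² to go.
Supplier 6 (160): use full 4 — 0 m² to go.
Supplier 3, Supplier A, Supplier C, Supplier 9, Supplier 12: unused.
Cost = 18×140 + 4×160 = 3160.

3160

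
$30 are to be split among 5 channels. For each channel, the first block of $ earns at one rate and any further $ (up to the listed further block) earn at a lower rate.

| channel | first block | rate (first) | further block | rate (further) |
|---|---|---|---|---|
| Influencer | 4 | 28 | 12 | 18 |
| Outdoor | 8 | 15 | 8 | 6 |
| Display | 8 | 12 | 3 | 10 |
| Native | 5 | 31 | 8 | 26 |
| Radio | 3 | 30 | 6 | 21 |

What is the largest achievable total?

763

Rank every tier by rate: Native/tier1 31 > Radio/tier1 30 > Influencer/tier1 28 > Native/tier2 26 > Radio/tier2 21 > Influencer/tier2 18 > Outdoor/tier1 15 > Display/tier1 12 > Display/tier2 10 > Outdoor/tier2 6.
Fill Native tier1 block (5 at 31) → 25 left.
Radio/tier1 (30): +3 → 22 left.
Influencer/tier1 (28): +4 → 18 left.
Native tier2 at 26: fill all 8 → 10 left.
Fill Radio tier2 block (6 at 21) → 4 left.
Influencer/tier2: +4 of 12 at 18; pool empty.
Total = 31×5 + 30×3 + 28×4 + 26×8 + 21×6 + 18×4 = 763.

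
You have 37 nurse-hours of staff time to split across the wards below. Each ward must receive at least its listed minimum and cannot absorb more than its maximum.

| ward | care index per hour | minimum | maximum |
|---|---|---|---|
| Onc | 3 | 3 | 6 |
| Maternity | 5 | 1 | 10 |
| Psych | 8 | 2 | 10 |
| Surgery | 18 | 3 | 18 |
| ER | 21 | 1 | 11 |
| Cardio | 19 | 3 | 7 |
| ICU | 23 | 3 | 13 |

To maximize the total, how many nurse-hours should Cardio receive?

Meeting every minimum uses 3+1+2+3+1+3+3 = 16 nurse-hours, leaving 21.
Highest care index per hour first: ICU 23 > ER 21 > Cardio 19 > Surgery 18 > Psych 8 > Maternity 5 > Onc 3.
ICU: +10 to 13 (cap) — 11 left.
Give ER 10 more to hit its cap of 11 — 1 left.
Cardio has room for 4 more but only 1 remain, so it gets 4.

4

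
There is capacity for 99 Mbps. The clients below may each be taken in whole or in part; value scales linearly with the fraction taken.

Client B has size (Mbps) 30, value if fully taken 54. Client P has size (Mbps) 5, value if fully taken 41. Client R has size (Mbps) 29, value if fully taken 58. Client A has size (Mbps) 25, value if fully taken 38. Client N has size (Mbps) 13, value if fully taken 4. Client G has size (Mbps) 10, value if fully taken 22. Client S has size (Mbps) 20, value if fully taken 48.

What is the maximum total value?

230.6

Best value per unit of size first: Client P 41/5≈8.2, Client S 48/20≈2.4, Client G 22/10≈2.2, Client R 58/29≈2, Client B 54/30≈1.8, Client A 38/25≈1.52, Client N 4/13≈0.308.
Take all of Client P (5 Mbps, value 41) — 94 Mbps left.
Take all of Client S (20 Mbps, value 48) — 74 Mbps left.
Client G: take in full, 10 Mbps for value 22 — 64 left.
Client R: take in full, 29 Mbps for value 58 — 35 left.
All 30 Mbps of Client B fit (value 54) — 5 remain.
Fill the last 5 Mbps with part of Client A: 5/25 of it earns 7.6.
Total value = 230.6.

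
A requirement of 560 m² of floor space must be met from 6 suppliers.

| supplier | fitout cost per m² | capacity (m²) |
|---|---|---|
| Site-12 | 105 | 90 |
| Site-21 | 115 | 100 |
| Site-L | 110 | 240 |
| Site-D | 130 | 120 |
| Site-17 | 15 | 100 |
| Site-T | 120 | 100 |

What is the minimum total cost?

52450

Use suppliers in increasing cost order.
Site-17 at 15: take all 100 m² ; 460 still needed.
Site-12 at 105: take all 90 m² ; 370 still needed.
Take 240 from Site-L at 110 ; need 130 more.
Site-21 at 115: take all 100 m² ; 30 still needed.
Site-T (120): take the remaining 30 ; done.
Site-D: unused.
Cost = 100×15 + 90×105 + 240×110 + 100×115 + 30×120 = 52450.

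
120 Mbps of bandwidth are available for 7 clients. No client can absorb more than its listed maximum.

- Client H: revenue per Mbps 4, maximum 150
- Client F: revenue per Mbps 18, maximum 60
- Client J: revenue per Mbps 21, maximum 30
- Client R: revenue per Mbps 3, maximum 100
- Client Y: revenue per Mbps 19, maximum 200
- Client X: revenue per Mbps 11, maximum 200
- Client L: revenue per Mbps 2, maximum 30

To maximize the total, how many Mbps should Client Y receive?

90

Rank by revenue per Mbps: Client J 21 > Client Y 19 > Client F 18 > Client X 11 > Client H 4 > Client R 3 > Client L 2.
Give Client J 30 to hit its cap of 30 ; 90 left.
Client Y has room for 200 but only 90 remain, so it gets 90.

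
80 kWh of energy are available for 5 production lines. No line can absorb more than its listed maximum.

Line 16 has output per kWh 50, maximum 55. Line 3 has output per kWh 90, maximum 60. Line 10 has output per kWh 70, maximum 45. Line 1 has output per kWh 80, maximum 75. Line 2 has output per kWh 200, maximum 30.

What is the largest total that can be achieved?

10500

Rank by output per kWh: Line 2 200 > Line 3 90 > Line 1 80 > Line 10 70 > Line 16 50.
Give Line 2 30 to hit its cap of 30 ; 50 left.
Line 3 has room for 60 but only 50 remain, so it gets 50.
Total = 90×50 + 200×30 = 10500.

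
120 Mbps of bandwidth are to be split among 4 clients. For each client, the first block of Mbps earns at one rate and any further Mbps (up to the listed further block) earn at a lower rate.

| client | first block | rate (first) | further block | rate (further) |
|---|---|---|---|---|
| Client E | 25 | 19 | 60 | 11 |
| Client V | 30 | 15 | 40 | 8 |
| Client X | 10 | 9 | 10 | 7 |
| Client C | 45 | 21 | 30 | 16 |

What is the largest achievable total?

2200

Treat each block as its own option and order by rate: Client C/T1 21 > Client E/T1 19 > Client C/T2 16 > Client V/T1 15 > Client E/T2 11 > Client X/T1 9 > Client V/T2 8 > Client X/T2 7.
Client C/T1 (21): +45 → 75 left.
Fill Client E T1 block (25 at 19) → 50 left.
Client C/T2 (16): +30 → 20 left.
Client V T1 at 15: only 20 left, fill 20.
Total = 21×45 + 19×25 + 16×30 + 15×20 = 2200.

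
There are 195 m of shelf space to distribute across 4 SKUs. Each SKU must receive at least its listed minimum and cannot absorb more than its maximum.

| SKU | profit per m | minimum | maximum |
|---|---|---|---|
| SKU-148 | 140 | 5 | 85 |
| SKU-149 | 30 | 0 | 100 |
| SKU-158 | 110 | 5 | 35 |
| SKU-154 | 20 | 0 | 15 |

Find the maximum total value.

Meeting every minimum uses 5+0+5+0 = 10 m, leaving 185.
Rank by profit per m: SKU-148 140 > SKU-158 110 > SKU-149 30 > SKU-154 20.
Give SKU-148 80 more to hit its cap of 85 — 105 left.
SKU-158: +30 to 35 (cap) — 75 left.
SKU-149: +75 (room for 100) → 75. Pool exhausted.
Total = 140×85 + 30×75 + 110×35 = 18000.

18000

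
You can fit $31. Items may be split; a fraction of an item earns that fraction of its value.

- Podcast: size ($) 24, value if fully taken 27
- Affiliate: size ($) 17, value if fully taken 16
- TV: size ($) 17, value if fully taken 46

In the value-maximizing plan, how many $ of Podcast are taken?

14

Rank by value-to-size ratio: TV 46/17≈2.71, Podcast 27/24≈1.12, Affiliate 16/17≈0.941.
All 17 $ of TV fit (value 46) — 14 remain.
Fill the last 14 $ with part of Podcast: 14/24 of it earns 15.75.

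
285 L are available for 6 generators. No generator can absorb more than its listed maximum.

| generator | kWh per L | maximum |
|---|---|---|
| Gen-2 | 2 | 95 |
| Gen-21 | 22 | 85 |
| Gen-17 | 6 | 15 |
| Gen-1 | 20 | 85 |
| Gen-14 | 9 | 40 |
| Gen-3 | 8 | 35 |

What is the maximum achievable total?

4350

Rank by kWh per L: Gen-21 22 > Gen-1 20 > Gen-14 9 > Gen-3 8 > Gen-17 6 > Gen-2 2.
Give Gen-21 85 to hit its cap of 85 → 200 left.
Gen-1 takes 85 to reach its cap of 85 → 115 left.
Give Gen-14 40 to hit its cap of 40 → 75 left.
Gen-3: +35 to 35 (cap) → 40 left.
Gen-17: +15 to 15 (cap) → 25 left.
Gen-2: +25 (room for 95) → 25. Pool exhausted.
Total = 2×25 + 22×85 + 6×15 + 20×85 + 9×40 + 8×35 = 4350.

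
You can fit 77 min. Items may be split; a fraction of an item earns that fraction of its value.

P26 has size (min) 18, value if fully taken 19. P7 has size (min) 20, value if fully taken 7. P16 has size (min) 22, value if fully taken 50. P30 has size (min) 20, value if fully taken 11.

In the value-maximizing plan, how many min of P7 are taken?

Best value per unit of size first: P16 50/22≈2.27, P26 19/18≈1.06, P30 11/20≈0.55, P7 7/20≈0.35.
Take all of P16 (22 min, value 50) ; 55 min left.
Take all of P26 (18 min, value 19) ; 37 min left.
All 20 min of P30 fit (value 11) ; 17 remain.
Fill the last 17 min with part of P7: 17/20 of it earns 5.95.

17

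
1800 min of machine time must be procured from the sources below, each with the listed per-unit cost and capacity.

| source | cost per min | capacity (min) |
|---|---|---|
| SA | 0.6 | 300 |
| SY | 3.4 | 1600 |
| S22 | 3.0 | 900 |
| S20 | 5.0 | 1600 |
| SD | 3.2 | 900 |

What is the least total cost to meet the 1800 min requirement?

4800

Use sources in increasing cost order.
SA (0.6): use full 300 ; 1500 min to go.
S22 (3.0): use full 900 ; 600 min to go.
SD at 3.2: take 600 of its 900 ; requirement met.
SY, S20: unused.
Cost = 300×0.6 + 900×3.0 + 600×3.2 = 4800.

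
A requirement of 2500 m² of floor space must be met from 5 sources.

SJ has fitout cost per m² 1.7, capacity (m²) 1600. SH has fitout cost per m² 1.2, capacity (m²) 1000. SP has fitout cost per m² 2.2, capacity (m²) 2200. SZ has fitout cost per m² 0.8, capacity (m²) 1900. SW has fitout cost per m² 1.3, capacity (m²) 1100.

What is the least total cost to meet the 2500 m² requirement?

2240

Fill from the cheapest source first.
SZ (0.8): use full 1900 → 600 m² to go.
SH at 1.2: take 600 of its 1000 → requirement met.
SW, SJ, SP: unused.
Cost = 1900×0.8 + 600×1.2 = 2240.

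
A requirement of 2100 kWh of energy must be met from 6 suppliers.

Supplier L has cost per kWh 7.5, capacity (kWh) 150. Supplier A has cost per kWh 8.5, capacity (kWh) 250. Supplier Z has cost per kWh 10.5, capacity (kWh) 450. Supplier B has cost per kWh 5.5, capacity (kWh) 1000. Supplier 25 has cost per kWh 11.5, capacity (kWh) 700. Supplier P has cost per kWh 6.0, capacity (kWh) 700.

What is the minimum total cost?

12950

Use suppliers in increasing cost order.
Supplier B at 5.5: take all 1000 kWh → 1100 still needed.
Supplier P (6.0): use full 700 → 400 kWh to go.
Supplier L (7.5): use full 150 → 250 kWh to go.
Take 250 from Supplier A at 8.5 → need 0 more.
Supplier Z, Supplier 25: unused.
Cost = 1000×5.5 + 700×6.0 + 150×7.5 + 250×8.5 = 12950.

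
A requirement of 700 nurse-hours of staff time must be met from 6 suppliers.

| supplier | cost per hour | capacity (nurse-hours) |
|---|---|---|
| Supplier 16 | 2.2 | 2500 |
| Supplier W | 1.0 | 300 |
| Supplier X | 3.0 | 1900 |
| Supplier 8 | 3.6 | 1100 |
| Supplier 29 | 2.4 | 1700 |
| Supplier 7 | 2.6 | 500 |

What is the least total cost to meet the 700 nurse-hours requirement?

Fill from the cheapest supplier first.
Take 300 from Supplier W at 1.0 ; need 400 more.
Supplier 16 at 2.2: take 400 of its 2500 ; requirement met.
Supplier 29, Supplier 7, Supplier X, Supplier 8: unused.
Cost = 300×1.0 + 400×2.2 = 1180.

1180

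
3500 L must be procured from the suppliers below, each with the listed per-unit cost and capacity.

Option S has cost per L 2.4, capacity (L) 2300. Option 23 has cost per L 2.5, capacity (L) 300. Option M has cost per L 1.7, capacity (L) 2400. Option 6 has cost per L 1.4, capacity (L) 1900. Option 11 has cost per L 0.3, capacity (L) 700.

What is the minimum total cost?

Fill from the cheapest supplier first.
Take 700 from Option 11 at 0.3 — need 2800 more.
Take 1900 from Option 6 at 1.4 — need 900 more.
Option M at 1.7: take 900 of its 2400 — requirement met.
Option S, Option 23: unused.
Cost = 700×0.3 + 1900×1.4 + 900×1.7 = 4400.

4400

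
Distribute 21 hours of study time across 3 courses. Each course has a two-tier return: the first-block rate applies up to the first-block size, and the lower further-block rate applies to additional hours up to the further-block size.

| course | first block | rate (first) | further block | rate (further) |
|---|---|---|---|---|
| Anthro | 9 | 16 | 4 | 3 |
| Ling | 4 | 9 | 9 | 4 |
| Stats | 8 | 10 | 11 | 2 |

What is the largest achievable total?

260

Treat each block as its own option and order by rate: Anthro/tier1 16 > Stats/tier1 10 > Ling/tier1 9 > Ling/tier2 4 > Anthro/tier2 3 > Stats/tier2 2.
Anthro tier1 at 16: fill all 9 — 12 left.
Stats/tier1 (10): +8 — 4 left.
Ling tier1 at 9: fill all 4 — 0 left.
Total = 16×9 + 10×8 + 9×4 = 260.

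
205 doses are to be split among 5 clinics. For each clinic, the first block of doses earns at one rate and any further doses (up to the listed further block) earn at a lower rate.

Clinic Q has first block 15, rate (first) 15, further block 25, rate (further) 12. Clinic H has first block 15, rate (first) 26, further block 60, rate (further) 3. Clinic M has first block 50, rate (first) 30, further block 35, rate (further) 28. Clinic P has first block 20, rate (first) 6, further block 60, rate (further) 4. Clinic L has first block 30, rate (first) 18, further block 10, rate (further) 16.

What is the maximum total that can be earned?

Treat each block as its own option and order by rate: Clinic M/tier1 30 > Clinic M/tier2 28 > Clinic H/tier1 26 > Clinic L/tier1 18 > Clinic L/tier2 16 > Clinic Q/tier1 15 > Clinic Q/tier2 12 > Clinic P/tier1 6 > Clinic P/tier2 4 > Clinic H/tier2 3.
Clinic M tier1 at 30: fill all 50 ; 155 left.
Fill Clinic M tier2 block (35 at 28) ; 120 left.
Fill Clinic H tier1 block (15 at 26) ; 105 left.
Clinic L tier1 at 18: fill all 30 ; 75 left.
Fill Clinic L tier2 block (10 at 16) ; 65 left.
Clinic Q/tier1 (15): +15 ; 50 left.
Fill Clinic Q tier2 block (25 at 12) ; 25 left.
Clinic P/tier1 (6): +20 ; 5 left.
5 remain; put them into Clinic P tier2 at 4.
Total = 30×50 + 28×35 + 26×15 + 18×30 + 16×10 + 15×15 + 12×25 + 6×20 + 4×5 = 4235.

4235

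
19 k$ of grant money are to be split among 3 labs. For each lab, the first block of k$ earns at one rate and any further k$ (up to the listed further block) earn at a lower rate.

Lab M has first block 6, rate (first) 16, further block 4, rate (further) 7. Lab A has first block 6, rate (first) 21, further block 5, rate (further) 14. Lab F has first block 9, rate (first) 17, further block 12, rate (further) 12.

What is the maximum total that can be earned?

Order all 6 blocks by rate: Lab A/first 21 > Lab F/first 17 > Lab M/first 16 > Lab A/second 14 > Lab F/second 12 > Lab M/second 7.
Fill Lab A first block (6 at 21) → 13 left.
Lab F first at 17: fill all 9 → 4 left.
Lab M/first: +4 of 6 at 16; pool empty.
Total = 21×6 + 17×9 + 16×4 = 343.

343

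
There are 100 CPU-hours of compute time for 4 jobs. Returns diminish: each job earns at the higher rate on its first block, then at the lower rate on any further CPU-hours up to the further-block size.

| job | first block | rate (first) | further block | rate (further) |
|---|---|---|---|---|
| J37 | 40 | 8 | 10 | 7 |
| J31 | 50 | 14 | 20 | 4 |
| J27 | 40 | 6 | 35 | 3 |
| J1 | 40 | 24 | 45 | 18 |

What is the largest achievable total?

1980

Order all 8 blocks by rate: J1/tier1 24 > J1/tier2 18 > J31/tier1 14 > J37/tier1 8 > J37/tier2 7 > J27/tier1 6 > J31/tier2 4 > J27/tier2 3.
J1/tier1 (24): +40 → 60 left.
J1 tier2 at 18: fill all 45 → 15 left.
15 remain; put them into J31 tier1 at 14.
Total = 24×40 + 18×45 + 14×15 = 1980.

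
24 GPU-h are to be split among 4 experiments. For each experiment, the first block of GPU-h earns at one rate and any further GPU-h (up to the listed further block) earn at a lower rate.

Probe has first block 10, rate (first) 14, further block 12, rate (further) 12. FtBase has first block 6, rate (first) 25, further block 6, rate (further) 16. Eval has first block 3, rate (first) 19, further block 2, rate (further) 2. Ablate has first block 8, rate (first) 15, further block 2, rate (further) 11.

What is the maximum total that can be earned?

437

Order all 8 blocks by rate: FtBase/first 25 > Eval/first 19 > FtBase/second 16 > Ablate/first 15 > Probe/first 14 > Probe/second 12 > Ablate/second 11 > Eval/second 2.
Fill FtBase first block (6 at 25) ; 18 left.
Eval first at 19: fill all 3 ; 15 left.
Fill FtBase second block (6 at 16) ; 9 left.
Ablate first at 15: fill all 8 ; 1 left.
Probe/first: +1 of 10 at 14; pool empty.
Total = 25×6 + 19×3 + 16×6 + 15×8 + 14×1 = 437.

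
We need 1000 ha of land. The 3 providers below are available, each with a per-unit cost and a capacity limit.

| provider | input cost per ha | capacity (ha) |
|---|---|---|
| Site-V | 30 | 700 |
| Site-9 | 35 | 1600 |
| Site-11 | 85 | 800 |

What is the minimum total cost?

Fill from the cheapest provider first.
Site-V (30): use full 700 — 300 ha to go.
Site-9 (35): take the remaining 300 — done.
Site-11: unused.
Cost = 700×30 + 300×35 = 31500.

31500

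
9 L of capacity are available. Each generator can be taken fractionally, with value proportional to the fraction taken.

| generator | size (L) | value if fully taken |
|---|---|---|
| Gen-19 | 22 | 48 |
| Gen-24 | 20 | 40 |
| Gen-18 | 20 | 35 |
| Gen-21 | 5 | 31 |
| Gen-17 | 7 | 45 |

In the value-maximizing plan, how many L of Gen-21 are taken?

Sort by value density: Gen-17 45/7≈6.43, Gen-21 31/5≈6.2, Gen-19 48/22≈2.18, Gen-24 40/20≈2, Gen-18 35/20≈1.75.
Take all of Gen-17 (7 L, value 45) → 2 L left.
Only 2 L remain; take 2/5 of Gen-21 for value 31×2/5 = 12.4.

2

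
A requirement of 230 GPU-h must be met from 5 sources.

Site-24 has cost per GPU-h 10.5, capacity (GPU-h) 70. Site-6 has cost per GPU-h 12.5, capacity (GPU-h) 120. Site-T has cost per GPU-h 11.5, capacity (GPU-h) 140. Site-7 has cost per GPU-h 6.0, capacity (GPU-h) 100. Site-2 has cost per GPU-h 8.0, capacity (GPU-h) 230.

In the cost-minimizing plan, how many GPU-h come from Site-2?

130

Cheapest first:
Site-7 (6.0): use full 100 — 130 GPU-h to go.
Site-2 (8.0): take the remaining 130 — done.
Site-24, Site-T, Site-6: unused.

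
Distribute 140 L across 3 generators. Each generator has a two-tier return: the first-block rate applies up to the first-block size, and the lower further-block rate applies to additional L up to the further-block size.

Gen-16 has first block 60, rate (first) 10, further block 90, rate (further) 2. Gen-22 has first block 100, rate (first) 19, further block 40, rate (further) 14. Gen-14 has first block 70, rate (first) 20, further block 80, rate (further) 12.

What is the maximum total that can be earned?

2730

Treat each block as its own option and order by rate: Gen-14/T1 20 > Gen-22/T1 19 > Gen-22/T2 14 > Gen-14/T2 12 > Gen-16/T1 10 > Gen-16/T2 2.
Gen-14 T1 at 20: fill all 70 → 70 left.
70 remain; put them into Gen-22 T1 at 19.
Total = 20×70 + 19×70 = 2730.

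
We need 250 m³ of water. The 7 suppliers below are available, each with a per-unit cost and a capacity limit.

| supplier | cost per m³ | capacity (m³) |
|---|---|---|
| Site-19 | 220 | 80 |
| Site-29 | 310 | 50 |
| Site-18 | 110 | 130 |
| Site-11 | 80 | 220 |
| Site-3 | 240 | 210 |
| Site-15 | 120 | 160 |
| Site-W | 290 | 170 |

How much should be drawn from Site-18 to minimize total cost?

Use suppliers in increasing cost order.
Site-11 (80): use full 220 — 30 m³ to go.
Site-18 (110): take the remaining 30 — done.
Site-15, Site-19, Site-3, Site-W, Site-29: unused.

30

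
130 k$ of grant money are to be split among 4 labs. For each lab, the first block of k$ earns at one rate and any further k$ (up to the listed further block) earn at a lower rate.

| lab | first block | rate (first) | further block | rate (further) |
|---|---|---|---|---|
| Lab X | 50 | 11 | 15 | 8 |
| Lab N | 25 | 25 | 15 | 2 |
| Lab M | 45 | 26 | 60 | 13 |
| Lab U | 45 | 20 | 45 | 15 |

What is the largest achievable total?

2920

Rank every tier by rate: Lab M/tier1 26 > Lab N/tier1 25 > Lab U/tier1 20 > Lab U/tier2 15 > Lab M/tier2 13 > Lab X/tier1 11 > Lab X/tier2 8 > Lab N/tier2 2.
Lab M tier1 at 26: fill all 45 — 85 left.
Fill Lab N tier1 block (25 at 25) — 60 left.
Lab U/tier1 (20): +45 — 15 left.
Lab U/tier2: +15 of 45 at 15; pool empty.
Total = 26×45 + 25×25 + 20×45 + 15×15 = 2920.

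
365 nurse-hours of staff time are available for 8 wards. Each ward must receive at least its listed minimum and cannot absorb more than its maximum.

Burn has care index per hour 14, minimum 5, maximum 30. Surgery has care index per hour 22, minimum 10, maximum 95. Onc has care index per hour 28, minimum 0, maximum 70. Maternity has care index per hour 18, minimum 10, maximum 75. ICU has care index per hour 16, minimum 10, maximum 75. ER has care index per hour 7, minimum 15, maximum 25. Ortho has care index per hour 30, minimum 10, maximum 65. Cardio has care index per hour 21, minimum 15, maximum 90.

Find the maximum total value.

Meeting every minimum uses 5+10+0+10+10+15+10+15 = 75 nurse-hours, leaving 290.
Highest care index per hour first: Ortho 30 > Onc 28 > Surgery 22 > Cardio 21 > Maternity 18 > ICU 16 > Burn 14 > ER 7.
Ortho: +55 to 65 (cap) — 235 left.
Onc: +70 to 70 (cap) — 165 left.
Give Surgery 85 more to hit its cap of 95 — 80 left.
Cardio takes 75 more to reach its cap of 90 — 5 left.
Maternity has room for 65 more but only 5 remain, so it gets 15.
Total = 14×5 + 22×95 + 28×70 + 18×15 + 16×10 + 7×15 + 30×65 + 21×90 = 8495.

8495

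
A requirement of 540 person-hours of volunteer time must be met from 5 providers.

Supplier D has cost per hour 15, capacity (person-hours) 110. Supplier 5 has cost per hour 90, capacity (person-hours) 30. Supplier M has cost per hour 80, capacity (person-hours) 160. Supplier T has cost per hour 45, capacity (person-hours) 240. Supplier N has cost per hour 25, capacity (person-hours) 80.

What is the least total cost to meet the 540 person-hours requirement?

23250

Cheapest first:
Supplier D (15): use full 110 — 430 person-hours to go.
Supplier N at 25: take all 80 person-hours — 350 still needed.
Take 240 from Supplier T at 45 — need 110 more.
Supplier M (80): take the remaining 110 — done.
Supplier 5: unused.
Cost = 110×15 + 80×25 + 240×45 + 110×80 = 23250.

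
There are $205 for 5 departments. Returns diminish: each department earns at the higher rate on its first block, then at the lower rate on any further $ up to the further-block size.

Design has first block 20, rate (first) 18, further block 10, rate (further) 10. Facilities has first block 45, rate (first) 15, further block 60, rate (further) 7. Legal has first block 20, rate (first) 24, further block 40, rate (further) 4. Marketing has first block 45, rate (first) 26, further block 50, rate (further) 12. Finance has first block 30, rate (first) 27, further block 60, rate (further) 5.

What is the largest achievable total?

Rank every tier by rate: Finance/T1 27 > Marketing/T1 26 > Legal/T1 24 > Design/T1 18 > Facilities/T1 15 > Marketing/T2 12 > Design/T2 10 > Facilities/T2 7 > Finance/T2 5 > Legal/T2 4.
Finance/T1 (27): +30 ; 175 left.
Marketing T1 at 26: fill all 45 ; 130 left.
Legal/T1 (24): +20 ; 110 left.
Fill Design T1 block (20 at 18) ; 90 left.
Fill Facilities T1 block (45 at 15) ; 45 left.
Marketing T2 at 12: only 45 left, fill 45.
Total = 27×30 + 26×45 + 24×20 + 18×20 + 15×45 + 12×45 = 4035.

4035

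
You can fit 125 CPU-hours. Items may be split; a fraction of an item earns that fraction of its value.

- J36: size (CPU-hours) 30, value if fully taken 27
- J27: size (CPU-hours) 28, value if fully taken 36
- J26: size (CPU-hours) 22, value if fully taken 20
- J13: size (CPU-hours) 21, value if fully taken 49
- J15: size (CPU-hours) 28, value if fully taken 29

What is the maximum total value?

Sort by value density: J13 49/21≈2.33, J27 36/28≈1.29, J15 29/28≈1.04, J26 20/22≈0.909, J36 27/30≈0.9.
Take all of J13 (21 CPU-hours, value 49) ; 104 CPU-hours left.
All 28 CPU-hours of J27 fit (value 36) ; 76 remain.
All 28 CPU-hours of J15 fit (value 29) ; 48 remain.
All 22 CPU-hours of J26 fit (value 20) ; 26 remain.
Only 26 CPU-hours remain; take 26/30 of J36 for value 27×26/30 = 23.4.
Total value = 157.4.

157.4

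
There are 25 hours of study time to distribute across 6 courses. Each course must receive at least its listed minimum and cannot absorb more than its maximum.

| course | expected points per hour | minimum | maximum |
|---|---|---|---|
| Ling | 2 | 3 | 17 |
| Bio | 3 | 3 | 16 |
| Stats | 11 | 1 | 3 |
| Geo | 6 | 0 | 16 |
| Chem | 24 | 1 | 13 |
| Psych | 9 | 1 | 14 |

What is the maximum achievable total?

387

Meeting every minimum uses 3+3+1+0+1+1 = 9 hours, leaving 16.
Order the courses by expected points per hour: Chem 24 > Stats 11 > Psych 9 > Geo 6 > Bio 3 > Ling 2.
Chem takes 12 more to reach its cap of 13 ; 4 left.
Give Stats 2 more to hit its cap of 3 ; 2 left.
Only 2 left; Psych takes them to reach 3.
Total = 2×3 + 3×3 + 11×3 + 24×13 + 9×3 = 387.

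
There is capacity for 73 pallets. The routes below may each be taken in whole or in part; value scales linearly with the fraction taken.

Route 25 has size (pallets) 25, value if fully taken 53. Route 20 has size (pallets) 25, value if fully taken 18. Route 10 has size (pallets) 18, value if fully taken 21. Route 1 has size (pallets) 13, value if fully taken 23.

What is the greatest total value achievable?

109.24

Rank by value-to-size ratio: Route 25 53/25≈2.12, Route 1 23/13≈1.77, Route 10 21/18≈1.17, Route 20 18/25≈0.72.
Take all of Route 25 (25 pallets, value 53) — 48 pallets left.
All 13 pallets of Route 1 fit (value 23) — 35 remain.
Take all of Route 10 (18 pallets, value 21) — 17 pallets left.
Fill the last 17 pallets with part of Route 20: 17/25 of it earns 12.24.
Total value = 109.24.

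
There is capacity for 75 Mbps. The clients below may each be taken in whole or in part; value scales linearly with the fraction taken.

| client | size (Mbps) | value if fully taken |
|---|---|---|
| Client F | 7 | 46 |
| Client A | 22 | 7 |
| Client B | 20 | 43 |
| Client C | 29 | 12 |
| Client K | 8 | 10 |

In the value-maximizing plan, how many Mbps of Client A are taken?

11

Best value per unit of size first: Client F 46/7≈6.57, Client B 43/20≈2.15, Client K 10/8≈1.25, Client C 12/29≈0.414, Client A 7/22≈0.318.
Client F: take in full, 7 Mbps for value 46 — 68 left.
All 20 Mbps of Client B fit (value 43) — 48 remain.
Client K: take in full, 8 Mbps for value 10 — 40 left.
Client C: take in full, 29 Mbps for value 12 — 11 left.
Fill the last 11 Mbps with part of Client A: 11/22 of it earns 3.5.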